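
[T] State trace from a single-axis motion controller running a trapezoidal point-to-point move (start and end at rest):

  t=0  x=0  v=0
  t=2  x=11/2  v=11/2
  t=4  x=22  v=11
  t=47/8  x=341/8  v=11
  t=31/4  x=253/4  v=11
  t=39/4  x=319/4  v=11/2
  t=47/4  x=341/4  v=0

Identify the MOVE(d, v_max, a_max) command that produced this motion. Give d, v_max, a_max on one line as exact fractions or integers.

final state: t=47/4, x=341/4, v=0 → d = 341/4
a_max = (11/2−0)/(2−0) = 11/4
max v = 11 over t∈[4,31/4] → v_max = 11
check: 11·(4+15/4) = 341/4 ✓

d=341/4 v_max=11 a_max=11/4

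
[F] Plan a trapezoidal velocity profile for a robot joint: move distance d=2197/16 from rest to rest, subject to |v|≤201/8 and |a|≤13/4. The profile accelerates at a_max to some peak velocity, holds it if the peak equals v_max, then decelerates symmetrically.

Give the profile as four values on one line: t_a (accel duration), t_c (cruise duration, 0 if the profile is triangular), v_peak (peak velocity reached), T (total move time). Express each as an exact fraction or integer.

vₘ²/aₘ = (201/8)²/(13/4) = 40401/208
2197/16 < 40401/208 → triangular
v_peak = √(2197/16·13/4) = √(28561/64) = 169/8
t_a = (169/8)/(13/4) = 13/2; t_c = 0
T = 2·13/2 = 13

t_a=13/2 t_c=0 v_peak=169/8 T=13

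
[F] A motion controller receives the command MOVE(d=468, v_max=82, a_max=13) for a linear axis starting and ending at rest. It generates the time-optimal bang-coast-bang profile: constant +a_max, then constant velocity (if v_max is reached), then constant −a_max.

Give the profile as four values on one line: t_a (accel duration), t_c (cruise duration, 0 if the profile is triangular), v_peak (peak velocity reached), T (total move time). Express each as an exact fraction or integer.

vₘ²/aₘ = 82²/13 = 6724/13
468 < 6724/13 → triangular
v_peak = √(468·13) = √6084 = 78
t_a = 78/13 = 6; t_c = 0
T = 2·6 = 12

t_a=6 t_c=0 v_peak=78 T=12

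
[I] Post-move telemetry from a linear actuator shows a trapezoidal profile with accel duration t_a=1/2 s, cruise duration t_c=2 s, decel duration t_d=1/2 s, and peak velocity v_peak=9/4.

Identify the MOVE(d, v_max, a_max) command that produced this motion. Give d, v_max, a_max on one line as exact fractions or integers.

d=45/8 v_max=9/4 a_max=9/2

a_max = (9/4)/(1/2) = 9/2
d_a = ½·9/4·1/2 = 9/16; d_c = 9/4·2 = 9/2
d = 2·9/16 + 9/2 = 45/8
t_c = 2 > 0 ⇒ limit active, v_max = 9/4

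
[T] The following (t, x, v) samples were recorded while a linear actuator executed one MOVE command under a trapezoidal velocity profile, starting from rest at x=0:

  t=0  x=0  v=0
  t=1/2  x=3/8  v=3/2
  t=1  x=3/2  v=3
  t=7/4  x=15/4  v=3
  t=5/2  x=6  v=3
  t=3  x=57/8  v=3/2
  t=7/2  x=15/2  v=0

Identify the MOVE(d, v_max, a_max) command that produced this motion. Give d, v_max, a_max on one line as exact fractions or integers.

d=15/2 v_max=3 a_max=3

final state: t=7/2, x=15/2, v=0 → d = 15/2
a_max = (3/2−0)/(1/2−0) = 3
max v = 3 over t∈[1,5/2] → v_max = 3
check: 3·(1+3/2) = 15/2 ✓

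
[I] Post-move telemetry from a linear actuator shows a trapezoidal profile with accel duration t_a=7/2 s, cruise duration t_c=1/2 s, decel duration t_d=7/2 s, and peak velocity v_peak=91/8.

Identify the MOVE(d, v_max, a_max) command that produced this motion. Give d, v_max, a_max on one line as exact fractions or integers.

d=91/2 v_max=91/8 a_max=13/4

a_max = (91/8)/(7/2) = 13/4
d_a = ½·91/8·7/2 = 637/32; d_c = 91/8·1/2 = 91/16
d = 2·637/32 + 91/16 = 91/2
t_c = 1/2 > 0 → v_max = v_peak = 91/8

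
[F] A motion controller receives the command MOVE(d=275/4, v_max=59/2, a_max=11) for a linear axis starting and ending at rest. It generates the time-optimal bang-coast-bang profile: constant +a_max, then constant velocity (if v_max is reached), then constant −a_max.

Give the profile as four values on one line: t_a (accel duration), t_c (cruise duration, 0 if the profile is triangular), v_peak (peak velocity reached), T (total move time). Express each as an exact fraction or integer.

t_a=5/2 t_c=0 v_peak=55/2 T=5

vₘ²/aₘ = (59/2)²/11 = 3481/44
275/4 < 3481/44 → triangular
v_peak = √(275/4·11) = √(3025/4) = 55/2
t_a = (55/2)/11 = 5/2; t_c = 0
T = 2·5/2 = 5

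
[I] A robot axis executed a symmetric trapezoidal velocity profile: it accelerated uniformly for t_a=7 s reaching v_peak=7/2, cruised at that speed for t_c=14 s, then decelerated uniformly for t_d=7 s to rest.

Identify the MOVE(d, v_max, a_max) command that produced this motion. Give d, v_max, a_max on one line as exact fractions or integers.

a_max = (7/2)/7 = 1/2
d_a = ½·7/2·7 = 49/4; d_c = 7/2·14 = 49
d = 2·49/4 + 49 = 147/2
t_c = 14 > 0 ⇒ limit active, v_max = 7/2

d=147/2 v_max=7/2 a_max=1/2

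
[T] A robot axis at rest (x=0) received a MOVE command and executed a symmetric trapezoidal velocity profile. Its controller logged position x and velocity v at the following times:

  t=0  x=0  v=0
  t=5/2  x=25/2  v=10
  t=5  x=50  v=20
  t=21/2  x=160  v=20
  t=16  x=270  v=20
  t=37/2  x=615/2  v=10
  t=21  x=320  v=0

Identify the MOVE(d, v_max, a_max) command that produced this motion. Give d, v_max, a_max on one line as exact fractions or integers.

d=320 v_max=20 a_max=4

final state: t=21, x=320, v=0 → d = 320
a_max = (10−0)/(5/2−0) = 4
max v = 20 over t∈[5,16] → v_max = 20
check: 20·(5+11) = 320 ✓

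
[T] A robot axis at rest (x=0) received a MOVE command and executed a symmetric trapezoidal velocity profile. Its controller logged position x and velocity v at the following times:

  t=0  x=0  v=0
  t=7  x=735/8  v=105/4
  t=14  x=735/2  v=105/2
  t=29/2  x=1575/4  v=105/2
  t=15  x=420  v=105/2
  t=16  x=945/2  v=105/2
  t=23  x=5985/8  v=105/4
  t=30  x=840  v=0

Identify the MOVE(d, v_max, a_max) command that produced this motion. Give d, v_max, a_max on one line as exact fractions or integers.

d=840 v_max=105/2 a_max=15/4

final state: t=30, x=840, v=0 → d = 840
a_max = (105/4−0)/(7−0) = 15/4
max v = 105/2 over t∈[14,16] → v_max = 105/2
check: 105/2·(14+2) = 840 ✓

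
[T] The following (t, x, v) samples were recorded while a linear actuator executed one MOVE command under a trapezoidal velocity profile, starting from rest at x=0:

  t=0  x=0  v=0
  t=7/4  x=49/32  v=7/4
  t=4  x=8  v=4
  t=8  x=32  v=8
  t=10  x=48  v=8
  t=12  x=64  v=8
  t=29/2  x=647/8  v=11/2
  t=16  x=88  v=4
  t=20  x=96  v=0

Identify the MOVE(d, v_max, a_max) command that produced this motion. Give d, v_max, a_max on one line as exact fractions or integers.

d=96 v_max=8 a_max=1

final state: t=20, x=96, v=0 → d = 96
a_max = (7/4−0)/(7/4−0) = 1
max v = 8 over t∈[8,12] → v_max = 8
check: 8·(8+4) = 96 ✓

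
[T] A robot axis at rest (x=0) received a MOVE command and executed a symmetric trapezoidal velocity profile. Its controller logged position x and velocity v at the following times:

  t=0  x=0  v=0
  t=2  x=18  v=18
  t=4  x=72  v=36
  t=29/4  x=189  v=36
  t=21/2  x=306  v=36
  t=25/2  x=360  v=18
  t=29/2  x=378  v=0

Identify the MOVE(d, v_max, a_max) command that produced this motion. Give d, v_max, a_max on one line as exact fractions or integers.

d=378 v_max=36 a_max=9

final state: t=29/2, x=378, v=0 → d = 378
a_max = (18−0)/(2−0) = 9
max v = 36 over t∈[4,21/2] → v_max = 36
check: 36·(4+13/2) = 378 ✓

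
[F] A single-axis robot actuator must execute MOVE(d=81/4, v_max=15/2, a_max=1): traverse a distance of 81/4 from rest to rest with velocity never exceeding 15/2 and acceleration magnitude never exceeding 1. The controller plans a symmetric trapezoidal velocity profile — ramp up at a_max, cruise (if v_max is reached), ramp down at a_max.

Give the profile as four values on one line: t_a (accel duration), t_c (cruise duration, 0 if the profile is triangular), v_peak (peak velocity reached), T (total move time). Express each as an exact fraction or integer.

t_a=9/2 t_c=0 v_peak=9/2 T=9

(v_max)²/a_max = (15/2)²/1 = 225/4
81/4 < 225/4 → triangular
v_peak = √(81/4·1) = √(81/4) = 9/2
t_a = (9/2)/1 = 9/2; t_c = 0
T = 2·9/2 = 9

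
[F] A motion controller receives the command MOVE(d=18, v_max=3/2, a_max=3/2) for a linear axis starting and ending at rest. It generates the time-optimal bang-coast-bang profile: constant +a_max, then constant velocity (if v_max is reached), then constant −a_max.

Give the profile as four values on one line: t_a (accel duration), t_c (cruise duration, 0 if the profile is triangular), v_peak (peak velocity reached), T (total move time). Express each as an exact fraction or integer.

vₘ²/aₘ = (3/2)²/(3/2) = 3/2
18 ≥ 3/2 → trapezoidal
t_a = (3/2)/(3/2) = 1; v_peak = 3/2
d_cruise = 18 − 3/2 = 33/2; t_c = (33/2)/(3/2) = 11
T = 2·1 + 11 = 13

t_a=1 t_c=11 v_peak=3/2 T=13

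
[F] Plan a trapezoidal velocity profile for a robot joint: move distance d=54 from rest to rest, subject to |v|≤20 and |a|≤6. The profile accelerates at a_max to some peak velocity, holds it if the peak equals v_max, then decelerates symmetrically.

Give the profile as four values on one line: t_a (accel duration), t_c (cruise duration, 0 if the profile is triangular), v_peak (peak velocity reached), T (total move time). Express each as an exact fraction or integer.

t_a=3 t_c=0 v_peak=18 T=6

v_max²/a_max = 20²/6 = 200/3
54 < 200/3 ⇒ no cruise
v_peak = √(54·6) = √324 = 18
t_a = 18/6 = 3; t_c = 0
T = 2·3 = 6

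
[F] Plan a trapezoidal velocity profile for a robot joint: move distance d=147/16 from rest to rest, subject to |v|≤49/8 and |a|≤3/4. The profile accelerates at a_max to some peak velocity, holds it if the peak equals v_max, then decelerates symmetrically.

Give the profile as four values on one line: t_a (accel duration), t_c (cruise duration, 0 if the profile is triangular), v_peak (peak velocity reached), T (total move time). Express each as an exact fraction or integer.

t_a=7/2 t_c=0 v_peak=21/8 T=7

vₘ²/aₘ = (49/8)²/(3/4) = 2401/48
147/16 < 2401/48 → triangular
v_peak = √(147/16·3/4) = √(441/64) = 21/8
t_a = (21/8)/(3/4) = 7/2; t_c = 0
T = 2·7/2 = 7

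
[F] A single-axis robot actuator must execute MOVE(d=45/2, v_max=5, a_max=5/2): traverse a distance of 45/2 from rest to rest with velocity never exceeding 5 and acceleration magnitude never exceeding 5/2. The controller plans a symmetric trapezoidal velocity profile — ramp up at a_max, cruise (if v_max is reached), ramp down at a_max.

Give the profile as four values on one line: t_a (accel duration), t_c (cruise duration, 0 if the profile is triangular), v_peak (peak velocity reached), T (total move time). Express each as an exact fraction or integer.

t_a=2 t_c=5/2 v_peak=5 T=13/2

(v_max)²/a_max = 5²/(5/2) = 10
45/2 ≥ 10 → trapezoidal
t_a = 5/(5/2) = 2; v_peak = 5
d_cruise = 45/2 − 10 = 25/2; t_c = (25/2)/5 = 5/2
T = 2·2 + 5/2 = 13/2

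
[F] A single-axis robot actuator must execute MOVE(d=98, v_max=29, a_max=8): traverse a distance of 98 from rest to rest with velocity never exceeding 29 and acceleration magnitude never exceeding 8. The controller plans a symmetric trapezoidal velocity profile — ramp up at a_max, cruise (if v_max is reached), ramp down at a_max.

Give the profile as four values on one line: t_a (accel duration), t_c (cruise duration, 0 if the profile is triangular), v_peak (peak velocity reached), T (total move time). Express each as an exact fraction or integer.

t_a=7/2 t_c=0 v_peak=28 T=7

(v_max)²/a_max = 29²/8 = 841/8
98 < 841/8 → triangular
v_peak = √(98·8) = √784 = 28
t_a = 28/8 = 7/2; t_c = 0
T = 2·7/2 = 7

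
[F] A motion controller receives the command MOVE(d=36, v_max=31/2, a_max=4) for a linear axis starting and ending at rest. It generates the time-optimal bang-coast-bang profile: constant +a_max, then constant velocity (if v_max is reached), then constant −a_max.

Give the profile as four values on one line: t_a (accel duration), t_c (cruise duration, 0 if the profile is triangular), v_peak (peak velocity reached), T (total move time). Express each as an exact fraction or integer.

(v_max)²/a_max = (31/2)²/4 = 961/16
36 < 961/16 → triangular
v_peak = √(36·4) = √144 = 12
t_a = 12/4 = 3; t_c = 0
T = 2·3 = 6

t_a=3 t_c=0 v_peak=12 T=6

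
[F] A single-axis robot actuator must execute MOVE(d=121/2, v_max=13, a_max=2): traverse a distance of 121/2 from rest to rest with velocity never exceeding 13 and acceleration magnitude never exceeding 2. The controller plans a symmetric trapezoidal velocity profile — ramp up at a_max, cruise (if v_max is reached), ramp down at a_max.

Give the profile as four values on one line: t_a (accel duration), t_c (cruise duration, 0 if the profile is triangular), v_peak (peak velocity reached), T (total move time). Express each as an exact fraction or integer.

t_a=11/2 t_c=0 v_peak=11 T=11

vₘ²/aₘ = 13²/2 = 169/2
121/2 < 169/2 ⇒ no cruise
v_peak = √(121/2·2) = √121 = 11
t_a = 11/2; t_c = 0
T = 2·11/2 = 11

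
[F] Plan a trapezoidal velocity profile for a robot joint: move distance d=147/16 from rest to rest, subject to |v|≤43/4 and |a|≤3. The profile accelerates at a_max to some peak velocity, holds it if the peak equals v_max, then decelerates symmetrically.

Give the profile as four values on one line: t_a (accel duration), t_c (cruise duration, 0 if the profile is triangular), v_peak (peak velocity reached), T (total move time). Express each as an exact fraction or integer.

v_max²/a_max = (43/4)²/3 = 1849/48
147/16 < 1849/48 ⇒ no cruise
v_peak = √(147/16·3) = √(441/16) = 21/4
t_a = (21/4)/3 = 7/4; t_c = 0
T = 2·7/4 = 7/2

t_a=7/4 t_c=0 v_peak=21/4 T=7/2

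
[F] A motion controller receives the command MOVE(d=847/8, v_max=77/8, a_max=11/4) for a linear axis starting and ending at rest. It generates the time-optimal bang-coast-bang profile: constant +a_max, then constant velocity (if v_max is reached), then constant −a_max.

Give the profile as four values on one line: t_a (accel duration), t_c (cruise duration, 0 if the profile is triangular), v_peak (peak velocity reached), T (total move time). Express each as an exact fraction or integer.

t_a=7/2 t_c=15/2 v_peak=77/8 T=29/2

vₘ²/aₘ = (77/8)²/(11/4) = 539/16
847/8 ≥ 539/16 ⇒ cruise phase
t_a = (77/8)/(11/4) = 7/2; v_peak = 77/8
d_cruise = 847/8 − 539/16 = 1155/16; t_c = (1155/16)/(77/8) = 15/2
T = 2·7/2 + 15/2 = 29/2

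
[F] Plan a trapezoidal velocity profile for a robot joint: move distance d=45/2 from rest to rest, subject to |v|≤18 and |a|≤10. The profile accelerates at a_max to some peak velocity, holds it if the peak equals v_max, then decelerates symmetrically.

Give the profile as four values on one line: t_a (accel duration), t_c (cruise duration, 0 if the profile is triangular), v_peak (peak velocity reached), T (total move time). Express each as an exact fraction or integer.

vₘ²/aₘ = 18²/10 = 162/5
45/2 < 162/5 so t_c = 0
v_peak = √(45/2·10) = √225 = 15
t_a = 15/10 = 3/2; t_c = 0
T = 2·3/2 = 3

t_a=3/2 t_c=0 v_peak=15 T=3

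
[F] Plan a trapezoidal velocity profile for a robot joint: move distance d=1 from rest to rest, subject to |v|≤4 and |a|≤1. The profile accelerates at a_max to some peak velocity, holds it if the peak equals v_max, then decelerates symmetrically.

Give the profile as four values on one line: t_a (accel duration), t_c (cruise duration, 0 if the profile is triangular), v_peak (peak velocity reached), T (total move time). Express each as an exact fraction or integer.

(v_max)²/a_max = 4²/1 = 16
1 < 16 → triangular
v_peak = √(1·1) = √1 = 1
t_a = 1/1 = 1; t_c = 0
T = 2·1 = 2

t_a=1 t_c=0 v_peak=1 T=2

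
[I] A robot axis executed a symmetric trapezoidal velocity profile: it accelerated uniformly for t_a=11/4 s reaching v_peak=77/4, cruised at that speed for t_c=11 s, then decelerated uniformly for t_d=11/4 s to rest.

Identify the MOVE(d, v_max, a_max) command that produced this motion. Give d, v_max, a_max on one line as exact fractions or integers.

d=4235/16 v_max=77/4 a_max=7

a_max = (77/4)/(11/4) = 7
d_a = ½·77/4·11/4 = 847/32; d_c = 77/4·11 = 847/4
d = 2·847/32 + 847/4 = 4235/16
t_c = 11 > 0 so v_max = 77/4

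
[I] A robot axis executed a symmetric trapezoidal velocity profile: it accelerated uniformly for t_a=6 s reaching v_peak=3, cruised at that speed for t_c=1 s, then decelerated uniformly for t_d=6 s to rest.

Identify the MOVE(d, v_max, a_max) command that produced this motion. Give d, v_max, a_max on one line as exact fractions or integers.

a_max = 3/6 = 1/2
d_a = ½·3·6 = 9; d_c = 3·1 = 3
d = 2·9 + 3 = 21
t_c = 1 > 0 → v_max = v_peak = 3

d=21 v_max=3 a_max=1/2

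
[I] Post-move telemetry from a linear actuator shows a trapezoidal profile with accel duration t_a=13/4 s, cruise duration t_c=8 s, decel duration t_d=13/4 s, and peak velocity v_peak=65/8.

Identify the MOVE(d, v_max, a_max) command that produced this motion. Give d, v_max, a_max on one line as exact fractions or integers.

a_max = (65/8)/(13/4) = 5/2
d_a = ½·65/8·13/4 = 845/64; d_c = 65/8·8 = 65
d = 2·845/64 + 65 = 2925/32
t_c = 8 > 0 ⇒ limit active, v_max = 65/8

d=2925/32 v_max=65/8 a_max=5/2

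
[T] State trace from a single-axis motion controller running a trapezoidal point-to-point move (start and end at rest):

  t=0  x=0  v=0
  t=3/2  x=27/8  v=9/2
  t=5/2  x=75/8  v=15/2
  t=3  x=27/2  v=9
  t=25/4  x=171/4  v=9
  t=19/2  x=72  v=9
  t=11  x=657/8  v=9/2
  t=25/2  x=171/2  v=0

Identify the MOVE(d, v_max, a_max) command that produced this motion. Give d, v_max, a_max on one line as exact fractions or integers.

d=171/2 v_max=9 a_max=3

final state: t=25/2, x=171/2, v=0 → d = 171/2
a_max = (9/2−0)/(3/2−0) = 3
max v = 9 over t∈[3,19/2] → v_max = 9
check: 9·(3+13/2) = 171/2 ✓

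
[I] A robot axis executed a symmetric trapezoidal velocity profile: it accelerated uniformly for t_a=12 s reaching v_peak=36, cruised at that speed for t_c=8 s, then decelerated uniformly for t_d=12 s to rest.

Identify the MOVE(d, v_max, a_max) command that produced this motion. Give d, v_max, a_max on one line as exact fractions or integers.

d=720 v_max=36 a_max=3

a_max = 36/12 = 3
d_a = ½·36·12 = 216; d_c = 36·8 = 288
d = 2·216 + 288 = 720
t_c = 8 > 0 ⇒ limit active, v_max = 36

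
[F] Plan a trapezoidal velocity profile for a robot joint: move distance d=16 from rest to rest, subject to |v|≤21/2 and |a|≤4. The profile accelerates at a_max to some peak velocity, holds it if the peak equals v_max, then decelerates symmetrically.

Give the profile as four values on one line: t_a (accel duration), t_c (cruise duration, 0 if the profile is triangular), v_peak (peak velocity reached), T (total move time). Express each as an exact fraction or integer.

vₘ²/aₘ = (21/2)²/4 = 441/16
16 < 441/16 so t_c = 0
v_peak = √(16·4) = √64 = 8
t_a = 8/4 = 2; t_c = 0
T = 2·2 = 4

t_a=2 t_c=0 v_peak=8 T=4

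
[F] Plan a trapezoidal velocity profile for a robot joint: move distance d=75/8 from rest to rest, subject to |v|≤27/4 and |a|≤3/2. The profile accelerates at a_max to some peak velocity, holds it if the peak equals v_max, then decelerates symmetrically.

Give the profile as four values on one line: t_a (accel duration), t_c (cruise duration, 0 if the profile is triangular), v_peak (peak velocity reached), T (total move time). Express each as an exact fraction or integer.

v_max²/a_max = (27/4)²/(3/2) = 243/8
75/8 < 243/8 → triangular
v_peak = √(75/8·3/2) = √(225/16) = 15/4
t_a = (15/4)/(3/2) = 5/2; t_c = 0
T = 2·5/2 = 5

t_a=5/2 t_c=0 v_peak=15/4 T=5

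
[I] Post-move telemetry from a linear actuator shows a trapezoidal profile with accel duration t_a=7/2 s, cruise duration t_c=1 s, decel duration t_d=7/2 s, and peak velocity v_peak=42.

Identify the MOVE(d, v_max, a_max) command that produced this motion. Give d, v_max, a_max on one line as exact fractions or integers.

d=189 v_max=42 a_max=12

a_max = 42/(7/2) = 12
d_a = ½·42·7/2 = 147/2; d_c = 42·1 = 42
d = 2·147/2 + 42 = 189
t_c = 1 > 0 ⇒ limit active, v_max = 42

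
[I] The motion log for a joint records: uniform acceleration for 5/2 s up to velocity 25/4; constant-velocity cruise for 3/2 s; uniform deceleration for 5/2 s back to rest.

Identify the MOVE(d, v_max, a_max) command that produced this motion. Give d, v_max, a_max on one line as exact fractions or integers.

d=25 v_max=25/4 a_max=5/2

a_max = (25/4)/(5/2) = 5/2
d_a = ½·25/4·5/2 = 125/16; d_c = 25/4·3/2 = 75/8
d = 2·125/16 + 75/8 = 25
t_c = 3/2 > 0 ⇒ limit active, v_max = 25/4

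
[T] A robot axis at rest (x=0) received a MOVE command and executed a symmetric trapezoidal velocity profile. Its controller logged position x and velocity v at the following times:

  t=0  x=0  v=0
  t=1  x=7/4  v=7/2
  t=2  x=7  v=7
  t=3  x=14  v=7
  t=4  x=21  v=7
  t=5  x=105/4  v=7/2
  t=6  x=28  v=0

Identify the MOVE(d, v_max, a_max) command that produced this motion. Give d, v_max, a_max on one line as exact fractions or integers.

final state: t=6, x=28, v=0 → d = 28
a_max = (7/2−0)/(1−0) = 7/2
max v = 7 over t∈[2,4] → v_max = 7
check: 7·(2+2) = 28 ✓

d=28 v_max=7 a_max=7/2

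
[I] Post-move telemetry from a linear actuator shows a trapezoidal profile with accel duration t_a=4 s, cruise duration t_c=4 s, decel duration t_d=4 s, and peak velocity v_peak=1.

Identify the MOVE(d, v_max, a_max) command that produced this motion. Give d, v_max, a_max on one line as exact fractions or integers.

d=8 v_max=1 a_max=1/4

a_max = 1/4
d_a = ½·1·4 = 2; d_c = 1·4 = 4
d = 2·2 + 4 = 8
t_c = 4 > 0 ⇒ limit active, v_max = 1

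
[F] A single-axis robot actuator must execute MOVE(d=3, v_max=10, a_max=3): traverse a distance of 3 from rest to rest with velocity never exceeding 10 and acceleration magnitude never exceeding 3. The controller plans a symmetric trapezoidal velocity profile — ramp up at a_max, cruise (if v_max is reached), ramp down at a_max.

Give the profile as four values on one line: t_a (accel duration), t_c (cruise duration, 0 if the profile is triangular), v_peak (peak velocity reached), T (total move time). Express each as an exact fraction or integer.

t_a=1 t_c=0 v_peak=3 T=2

(v_max)²/a_max = 10²/3 = 100/3
3 < 100/3 ⇒ no cruise
v_peak = √(3·3) = √9 = 3
t_a = 3/3 = 1; t_c = 0
T = 2·1 = 2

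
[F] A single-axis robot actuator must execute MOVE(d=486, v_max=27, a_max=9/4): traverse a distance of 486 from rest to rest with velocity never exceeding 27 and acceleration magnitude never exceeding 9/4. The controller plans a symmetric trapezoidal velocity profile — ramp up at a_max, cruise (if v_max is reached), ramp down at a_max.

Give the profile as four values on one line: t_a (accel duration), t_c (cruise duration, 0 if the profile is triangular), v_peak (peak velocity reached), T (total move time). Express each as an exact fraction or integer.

(v_max)²/a_max = 27²/(9/4) = 324
486 ≥ 324 ⇒ cruise phase
t_a = 27/(9/4) = 12; v_peak = 27
d_cruise = 486 − 324 = 162; t_c = 162/27 = 6
T = 2·12 + 6 = 30

t_a=12 t_c=6 v_peak=27 T=30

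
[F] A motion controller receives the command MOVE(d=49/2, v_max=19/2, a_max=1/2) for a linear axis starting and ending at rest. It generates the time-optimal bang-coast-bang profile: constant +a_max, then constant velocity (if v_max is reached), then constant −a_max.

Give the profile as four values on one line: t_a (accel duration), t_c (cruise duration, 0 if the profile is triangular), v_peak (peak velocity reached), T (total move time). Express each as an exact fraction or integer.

t_a=7 t_c=0 v_peak=7/2 T=14

v_max²/a_max = (19/2)²/(1/2) = 361/2
49/2 < 361/2 so t_c = 0
v_peak = √(49/2·1/2) = √(49/4) = 7/2
t_a = (7/2)/(1/2) = 7; t_c = 0
T = 2·7 = 14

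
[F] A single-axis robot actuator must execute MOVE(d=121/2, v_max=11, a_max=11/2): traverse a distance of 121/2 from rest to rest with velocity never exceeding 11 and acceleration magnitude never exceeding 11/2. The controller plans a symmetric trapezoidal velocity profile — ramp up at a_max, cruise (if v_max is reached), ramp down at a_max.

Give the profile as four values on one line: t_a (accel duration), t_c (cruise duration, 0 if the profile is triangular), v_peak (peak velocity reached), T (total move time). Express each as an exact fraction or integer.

(v_max)²/a_max = 11²/(11/2) = 22
121/2 ≥ 22 ⇒ cruise phase
t_a = 11/(11/2) = 2; v_peak = 11
d_cruise = 121/2 − 22 = 77/2; t_c = (77/2)/11 = 7/2
T = 2·2 + 7/2 = 15/2

t_a=2 t_c=7/2 v_peak=11 T=15/2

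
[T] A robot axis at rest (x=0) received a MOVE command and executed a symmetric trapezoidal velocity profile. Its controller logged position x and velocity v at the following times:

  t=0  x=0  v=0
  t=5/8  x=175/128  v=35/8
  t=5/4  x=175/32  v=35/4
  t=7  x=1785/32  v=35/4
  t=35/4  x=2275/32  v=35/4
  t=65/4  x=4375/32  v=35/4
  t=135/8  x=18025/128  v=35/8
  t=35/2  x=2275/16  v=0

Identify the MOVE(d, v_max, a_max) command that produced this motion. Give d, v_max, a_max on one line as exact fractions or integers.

d=2275/16 v_max=35/4 a_max=7

final state: t=35/2, x=2275/16, v=0 → d = 2275/16
a_max = (35/8−0)/(5/8−0) = 7
max v = 35/4 over t∈[5/4,65/4] → v_max = 35/4
check: 35/4·(5/4+15) = 2275/16 ✓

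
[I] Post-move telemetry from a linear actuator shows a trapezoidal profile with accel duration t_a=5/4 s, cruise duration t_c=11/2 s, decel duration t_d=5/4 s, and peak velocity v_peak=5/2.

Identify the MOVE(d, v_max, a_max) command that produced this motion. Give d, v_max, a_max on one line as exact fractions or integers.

d=135/8 v_max=5/2 a_max=2

a_max = (5/2)/(5/4) = 2
d_a = ½·5/2·5/4 = 25/16; d_c = 5/2·11/2 = 55/4
d = 2·25/16 + 55/4 = 135/8
t_c = 11/2 > 0 so v_max = 5/2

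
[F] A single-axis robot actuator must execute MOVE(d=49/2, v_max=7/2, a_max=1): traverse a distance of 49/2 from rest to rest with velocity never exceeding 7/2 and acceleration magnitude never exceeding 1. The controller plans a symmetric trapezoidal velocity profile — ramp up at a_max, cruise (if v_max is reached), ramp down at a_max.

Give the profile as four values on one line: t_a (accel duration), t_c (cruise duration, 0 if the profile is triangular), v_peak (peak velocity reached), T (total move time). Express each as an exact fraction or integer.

t_a=7/2 t_c=7/2 v_peak=7/2 T=21/2

v_max²/a_max = (7/2)²/1 = 49/4
49/2 ≥ 49/4 ⇒ cruise phase
t_a = (7/2)/1 = 7/2; v_peak = 7/2
d_cruise = 49/2 − 49/4 = 49/4; t_c = (49/4)/(7/2) = 7/2
T = 2·7/2 + 7/2 = 21/2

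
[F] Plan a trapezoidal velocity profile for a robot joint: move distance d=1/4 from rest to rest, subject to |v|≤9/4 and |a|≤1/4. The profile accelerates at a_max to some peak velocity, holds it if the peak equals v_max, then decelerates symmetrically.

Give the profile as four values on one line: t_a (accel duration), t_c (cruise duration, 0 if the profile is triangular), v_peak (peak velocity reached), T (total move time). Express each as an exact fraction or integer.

(v_max)²/a_max = (9/4)²/(1/4) = 81/4
1/4 < 81/4 → triangular
v_peak = √(1/4·1/4) = √(1/16) = 1/4
t_a = (1/4)/(1/4) = 1; t_c = 0
T = 2·1 = 2

t_a=1 t_c=0 v_peak=1/4 T=2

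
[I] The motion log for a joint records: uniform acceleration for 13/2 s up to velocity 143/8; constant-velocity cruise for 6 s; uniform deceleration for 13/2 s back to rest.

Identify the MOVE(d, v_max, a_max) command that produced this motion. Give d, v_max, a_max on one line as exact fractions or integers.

a_max = (143/8)/(13/2) = 11/4
d_a = ½·143/8·13/2 = 1859/32; d_c = 143/8·6 = 429/4
d = 2·1859/32 + 429/4 = 3575/16
t_c = 6 > 0 ⇒ limit active, v_max = 143/8

d=3575/16 v_max=143/8 a_max=11/4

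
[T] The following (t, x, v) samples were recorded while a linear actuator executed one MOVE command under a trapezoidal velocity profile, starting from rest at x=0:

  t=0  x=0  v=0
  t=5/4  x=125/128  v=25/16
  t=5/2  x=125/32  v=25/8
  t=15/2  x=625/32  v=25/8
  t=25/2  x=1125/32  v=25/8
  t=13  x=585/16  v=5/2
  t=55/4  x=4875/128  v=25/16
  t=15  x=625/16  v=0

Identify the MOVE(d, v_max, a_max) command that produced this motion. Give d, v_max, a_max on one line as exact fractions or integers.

d=625/16 v_max=25/8 a_max=5/4

final state: t=15, x=625/16, v=0 → d = 625/16
a_max = (25/16−0)/(5/4−0) = 5/4
max v = 25/8 over t∈[5/2,25/2] → v_max = 25/8
check: 25/8·(5/2+10) = 625/16 ✓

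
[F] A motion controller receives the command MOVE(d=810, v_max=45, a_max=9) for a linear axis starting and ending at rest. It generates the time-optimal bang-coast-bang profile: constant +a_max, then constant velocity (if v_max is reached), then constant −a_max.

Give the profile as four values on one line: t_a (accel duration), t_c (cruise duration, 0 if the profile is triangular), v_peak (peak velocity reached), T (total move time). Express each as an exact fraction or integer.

t_a=5 t_c=13 v_peak=45 T=23

vₘ²/aₘ = 45²/9 = 225
810 ≥ 225 → trapezoidal
t_a = 45/9 = 5; v_peak = 45
d_cruise = 810 − 225 = 585; t_c = 585/45 = 13
T = 2·5 + 13 = 23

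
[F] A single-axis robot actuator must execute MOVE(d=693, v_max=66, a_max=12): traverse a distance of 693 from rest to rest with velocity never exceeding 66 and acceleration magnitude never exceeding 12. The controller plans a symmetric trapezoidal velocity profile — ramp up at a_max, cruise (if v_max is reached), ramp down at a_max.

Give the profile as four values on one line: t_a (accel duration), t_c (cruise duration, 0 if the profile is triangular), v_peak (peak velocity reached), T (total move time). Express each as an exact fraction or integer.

v_max²/a_max = 66²/12 = 363
693 ≥ 363 → trapezoidal
t_a = 66/12 = 11/2; v_peak = 66
d_cruise = 693 − 363 = 330; t_c = 330/66 = 5
T = 2·11/2 + 5 = 16

t_a=11/2 t_c=5 v_peak=66 T=16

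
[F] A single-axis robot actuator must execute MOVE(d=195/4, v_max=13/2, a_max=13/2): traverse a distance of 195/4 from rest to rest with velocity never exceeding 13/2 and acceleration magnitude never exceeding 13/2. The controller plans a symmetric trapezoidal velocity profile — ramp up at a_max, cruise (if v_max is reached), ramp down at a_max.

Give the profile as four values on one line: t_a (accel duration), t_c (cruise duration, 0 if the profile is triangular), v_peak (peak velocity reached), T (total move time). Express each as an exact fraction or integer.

t_a=1 t_c=13/2 v_peak=13/2 T=17/2

v_max²/a_max = (13/2)²/(13/2) = 13/2
195/4 ≥ 13/2 so v_max reached
t_a = (13/2)/(13/2) = 1; v_peak = 13/2
d_cruise = 195/4 − 13/2 = 169/4; t_c = (169/4)/(13/2) = 13/2
T = 2·1 + 13/2 = 17/2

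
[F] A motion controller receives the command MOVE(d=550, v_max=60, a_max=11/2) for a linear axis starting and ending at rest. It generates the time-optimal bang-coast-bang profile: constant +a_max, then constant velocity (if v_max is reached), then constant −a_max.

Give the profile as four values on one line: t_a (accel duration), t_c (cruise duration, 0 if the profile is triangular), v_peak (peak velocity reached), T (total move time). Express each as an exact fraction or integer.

t_a=10 t_c=0 v_peak=55 T=20

vₘ²/aₘ = 60²/(11/2) = 7200/11
550 < 7200/11 → triangular
v_peak = √(550·11/2) = √3025 = 55
t_a = 55/(11/2) = 10; t_c = 0
T = 2·10 = 20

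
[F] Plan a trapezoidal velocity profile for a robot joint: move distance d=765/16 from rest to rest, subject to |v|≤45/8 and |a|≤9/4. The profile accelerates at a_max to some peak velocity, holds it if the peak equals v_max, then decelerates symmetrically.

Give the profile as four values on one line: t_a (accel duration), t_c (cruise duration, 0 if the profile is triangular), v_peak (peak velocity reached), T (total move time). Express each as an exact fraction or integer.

t_a=5/2 t_c=6 v_peak=45/8 T=11

vₘ²/aₘ = (45/8)²/(9/4) = 225/16
765/16 ≥ 225/16 ⇒ cruise phase
t_a = (45/8)/(9/4) = 5/2; v_peak = 45/8
d_cruise = 765/16 − 225/16 = 135/4; t_c = (135/4)/(45/8) = 6
T = 2·5/2 + 6 = 11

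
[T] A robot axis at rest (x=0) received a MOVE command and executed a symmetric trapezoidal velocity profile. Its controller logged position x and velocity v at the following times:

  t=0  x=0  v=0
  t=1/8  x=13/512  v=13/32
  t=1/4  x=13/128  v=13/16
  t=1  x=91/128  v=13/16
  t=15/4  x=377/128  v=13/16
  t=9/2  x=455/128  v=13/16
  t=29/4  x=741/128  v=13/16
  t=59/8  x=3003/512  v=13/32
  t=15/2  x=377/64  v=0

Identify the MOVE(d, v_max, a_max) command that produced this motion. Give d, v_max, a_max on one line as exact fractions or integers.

final state: t=15/2, x=377/64, v=0 → d = 377/64
a_max = (13/32−0)/(1/8−0) = 13/4
max v = 13/16 over t∈[1/4,29/4] → v_max = 13/16
check: 13/16·(1/4+7) = 377/64 ✓

d=377/64 v_max=13/16 a_max=13/4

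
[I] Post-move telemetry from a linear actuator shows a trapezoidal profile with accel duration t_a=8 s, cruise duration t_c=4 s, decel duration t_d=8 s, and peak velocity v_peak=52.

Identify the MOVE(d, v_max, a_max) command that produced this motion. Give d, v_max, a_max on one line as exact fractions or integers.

d=624 v_max=52 a_max=13/2

a_max = 52/8 = 13/2
d_a = ½·52·8 = 208; d_c = 52·4 = 208
d = 2·208 + 208 = 624
t_c = 4 > 0 ⇒ limit active, v_max = 52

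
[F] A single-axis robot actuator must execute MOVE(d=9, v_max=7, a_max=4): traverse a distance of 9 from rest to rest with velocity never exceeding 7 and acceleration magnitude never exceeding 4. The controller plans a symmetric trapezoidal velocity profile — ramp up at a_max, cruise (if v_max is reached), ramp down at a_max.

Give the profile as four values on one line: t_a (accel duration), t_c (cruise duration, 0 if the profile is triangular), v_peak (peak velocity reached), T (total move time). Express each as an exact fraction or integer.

(v_max)²/a_max = 7²/4 = 49/4
9 < 49/4 so t_c = 0
v_peak = √(9·4) = √36 = 6
t_a = 6/4 = 3/2; t_c = 0
T = 2·3/2 = 3

t_a=3/2 t_c=0 v_peak=6 T=3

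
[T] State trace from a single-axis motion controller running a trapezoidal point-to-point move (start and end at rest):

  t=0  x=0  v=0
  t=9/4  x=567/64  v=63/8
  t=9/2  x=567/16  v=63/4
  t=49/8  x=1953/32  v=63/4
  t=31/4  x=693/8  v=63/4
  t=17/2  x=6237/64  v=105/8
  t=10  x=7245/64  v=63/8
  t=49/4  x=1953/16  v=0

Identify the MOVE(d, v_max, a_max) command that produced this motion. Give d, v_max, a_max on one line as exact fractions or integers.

final state: t=49/4, x=1953/16, v=0 → d = 1953/16
a_max = (63/8−0)/(9/4−0) = 7/2
max v = 63/4 over t∈[9/2,31/4] → v_max = 63/4
check: 63/4·(9/2+13/4) = 1953/16 ✓

d=1953/16 v_max=63/4 a_max=7/2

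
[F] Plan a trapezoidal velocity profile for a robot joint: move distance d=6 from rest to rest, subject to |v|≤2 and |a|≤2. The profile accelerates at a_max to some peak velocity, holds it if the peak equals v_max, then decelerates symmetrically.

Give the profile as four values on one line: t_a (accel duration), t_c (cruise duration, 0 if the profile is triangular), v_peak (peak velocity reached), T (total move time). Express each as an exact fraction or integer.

vₘ²/aₘ = 2²/2 = 2
6 ≥ 2 so v_max reached
t_a = 2/2 = 1; v_peak = 2
d_cruise = 6 − 2 = 4; t_c = 4/2 = 2
T = 2·1 + 2 = 4

t_a=1 t_c=2 v_peak=2 T=4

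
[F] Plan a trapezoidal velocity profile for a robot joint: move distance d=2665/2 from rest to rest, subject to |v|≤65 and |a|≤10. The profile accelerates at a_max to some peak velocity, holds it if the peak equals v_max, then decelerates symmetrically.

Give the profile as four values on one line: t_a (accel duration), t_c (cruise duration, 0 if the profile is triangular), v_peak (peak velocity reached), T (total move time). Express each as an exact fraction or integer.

v_max²/a_max = 65²/10 = 845/2
2665/2 ≥ 845/2 → trapezoidal
t_a = 65/10 = 13/2; v_peak = 65
d_cruise = 2665/2 − 845/2 = 910; t_c = 910/65 = 14
T = 2·13/2 + 14 = 27

t_a=13/2 t_c=14 v_peak=65 T=27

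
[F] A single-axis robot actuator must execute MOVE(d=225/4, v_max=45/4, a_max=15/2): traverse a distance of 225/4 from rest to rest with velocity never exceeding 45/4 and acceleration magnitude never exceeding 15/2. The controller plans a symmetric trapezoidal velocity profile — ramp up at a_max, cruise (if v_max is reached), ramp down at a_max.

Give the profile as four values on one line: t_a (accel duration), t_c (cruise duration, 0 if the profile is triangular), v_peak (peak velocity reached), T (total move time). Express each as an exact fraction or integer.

t_a=3/2 t_c=7/2 v_peak=45/4 T=13/2

v_max²/a_max = (45/4)²/(15/2) = 135/8
225/4 ≥ 135/8 so v_max reached
t_a = (45/4)/(15/2) = 3/2; v_peak = 45/4
d_cruise = 225/4 − 135/8 = 315/8; t_c = (315/8)/(45/4) = 7/2
T = 2·3/2 + 7/2 = 13/2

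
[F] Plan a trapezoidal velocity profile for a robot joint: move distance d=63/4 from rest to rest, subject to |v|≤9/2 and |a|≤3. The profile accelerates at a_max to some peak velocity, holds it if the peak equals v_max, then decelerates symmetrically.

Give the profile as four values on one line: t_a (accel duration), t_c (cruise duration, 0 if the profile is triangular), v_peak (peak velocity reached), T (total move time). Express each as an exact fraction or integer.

(v_max)²/a_max = (9/2)²/3 = 27/4
63/4 ≥ 27/4 ⇒ cruise phase
t_a = (9/2)/3 = 3/2; v_peak = 9/2
d_cruise = 63/4 − 27/4 = 9; t_c = 9/(9/2) = 2
T = 2·3/2 + 2 = 5

t_a=3/2 t_c=2 v_peak=9/2 T=5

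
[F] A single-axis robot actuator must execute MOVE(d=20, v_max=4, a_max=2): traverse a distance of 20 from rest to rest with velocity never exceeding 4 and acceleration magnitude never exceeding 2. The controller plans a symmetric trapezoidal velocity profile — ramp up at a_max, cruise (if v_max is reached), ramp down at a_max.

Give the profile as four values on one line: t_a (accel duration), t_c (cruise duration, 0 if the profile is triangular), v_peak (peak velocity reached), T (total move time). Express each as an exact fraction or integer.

v_max²/a_max = 4²/2 = 8
20 ≥ 8 ⇒ cruise phase
t_a = 4/2 = 2; v_peak = 4
d_cruise = 20 − 8 = 12; t_c = 12/4 = 3
T = 2·2 + 3 = 7

t_a=2 t_c=3 v_peak=4 T=7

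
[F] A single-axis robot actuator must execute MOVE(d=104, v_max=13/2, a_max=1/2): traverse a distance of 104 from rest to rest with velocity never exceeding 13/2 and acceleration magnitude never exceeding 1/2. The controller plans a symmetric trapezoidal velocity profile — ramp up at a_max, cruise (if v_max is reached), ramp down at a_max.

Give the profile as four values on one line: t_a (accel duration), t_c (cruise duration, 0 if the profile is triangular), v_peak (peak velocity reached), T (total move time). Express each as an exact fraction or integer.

t_a=13 t_c=3 v_peak=13/2 T=29

(v_max)²/a_max = (13/2)²/(1/2) = 169/2
104 ≥ 169/2 → trapezoidal
t_a = (13/2)/(1/2) = 13; v_peak = 13/2
d_cruise = 104 − 169/2 = 39/2; t_c = (39/2)/(13/2) = 3
T = 2·13 + 3 = 29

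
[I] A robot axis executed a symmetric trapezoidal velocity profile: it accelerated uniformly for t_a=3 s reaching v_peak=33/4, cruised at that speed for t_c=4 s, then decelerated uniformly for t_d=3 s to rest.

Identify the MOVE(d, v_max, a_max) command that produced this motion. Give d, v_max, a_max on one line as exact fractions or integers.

d=231/4 v_max=33/4 a_max=11/4

a_max = (33/4)/3 = 11/4
d_a = ½·33/4·3 = 99/8; d_c = 33/4·4 = 33
d = 2·99/8 + 33 = 231/4
t_c = 4 > 0 so v_max = 33/4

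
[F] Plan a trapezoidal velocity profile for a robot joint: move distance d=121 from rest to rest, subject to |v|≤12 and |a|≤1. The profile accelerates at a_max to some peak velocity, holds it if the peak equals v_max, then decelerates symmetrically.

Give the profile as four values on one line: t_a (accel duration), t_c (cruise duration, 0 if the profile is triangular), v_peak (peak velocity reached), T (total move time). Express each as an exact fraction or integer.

vₘ²/aₘ = 12²/1 = 144
121 < 144 ⇒ no cruise
v_peak = √(121·1) = √121 = 11
t_a = 11/1 = 11; t_c = 0
T = 2·11 = 22

t_a=11 t_c=0 v_peak=11 T=22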